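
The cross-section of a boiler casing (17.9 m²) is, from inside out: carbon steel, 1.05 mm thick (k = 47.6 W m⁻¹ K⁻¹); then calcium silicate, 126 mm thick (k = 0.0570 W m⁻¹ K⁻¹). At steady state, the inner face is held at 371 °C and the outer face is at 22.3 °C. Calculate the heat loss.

Series thermal resistances, inner to outer:
  R_carbon steel = L/(kA) = 0.00105/(47.6·17.9) = 1.232×10^-6 K/W
  R_calcium silicate = L/(kA) = 0.126/(0.0570·17.9) = 0.1235 K/W
ΣR = 1.232×10^-6 + 0.1235 = 0.1235 K/W
Q = ΔT/ΣR = (371 °C − 22.3 °C)/0.1235 = 2820 W

Q = 2820 W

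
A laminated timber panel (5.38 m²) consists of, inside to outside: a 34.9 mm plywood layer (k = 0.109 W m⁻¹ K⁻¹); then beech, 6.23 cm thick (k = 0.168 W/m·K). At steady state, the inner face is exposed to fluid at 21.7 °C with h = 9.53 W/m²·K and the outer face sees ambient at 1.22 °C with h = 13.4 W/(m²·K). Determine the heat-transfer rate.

Q = 127 W

Treat each layer as a resistance in series:
  R_conv,in = 1/(hA) = 1/(9.53·5.38) = 0.01950 K/W
  R_plywood = L/(kA) = 0.0349/(0.109·5.38) = 0.05951 K/W
  R_beech = L/(kA) = 0.0623/(0.168·5.38) = 0.06893 K/W
  R_conv,out = 1/(hA) = 1/(13.4·5.38) = 0.01387 K/W
ΣR = 0.01950 + 0.05951 + 0.06893 + 0.01387 = 0.1618 K/W
Q = ΔT/ΣR = (21.7 °C − 1.22 °C)/0.1618 = 127 W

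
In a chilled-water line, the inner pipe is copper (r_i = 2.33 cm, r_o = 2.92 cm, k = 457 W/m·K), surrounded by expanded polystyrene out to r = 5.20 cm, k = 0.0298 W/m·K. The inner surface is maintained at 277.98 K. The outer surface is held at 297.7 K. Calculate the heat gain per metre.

Treat each layer as a resistance in series:
  R'_copper = ln(0.0292/0.0233)/(2πk) = 0.2257/(2π·457) = 7.861×10^-5 m·K/W
  R'_expanded polystyrene = ln(0.0520/0.0292)/(2πk) = 0.5771/(2π·0.0298) = 3.082 m·K/W
ΣR = 7.861×10^-5 + 3.082 = 3.082 m·K/W
Q' = ΔT/ΣR = (277.98 K − 297.7 K)/3.082 = -6.40 W/m
(Negative Q' ⇒ heat flows inward; heat gain = 6.40 W/m.)

Q' = 6.40 W/m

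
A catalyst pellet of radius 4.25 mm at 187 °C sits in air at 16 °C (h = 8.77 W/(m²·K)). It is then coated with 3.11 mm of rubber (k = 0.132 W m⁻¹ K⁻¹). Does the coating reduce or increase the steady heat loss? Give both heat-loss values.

increases: 0.340 → 0.752 W

Critical radius for a sphere: r_cr = 2k/h = 0.0301 m = 3.01 cm.
Outer radius after coating: r₂ = 0.00425 + 0.00311 = 0.00736 m.
Since r₁ < r_cr and r₂ ≤ r_cr, the coating moves toward the maximum at r_cr — heat loss rises.
Bare: R = 1/(4πr₁²h) = 502.4 K/W; Q = 171/502.4 = 0.340 W.
Coated: R = R_cond + R_conv = 227.4 K/W; Q = 171/227.4 = 0.752 W.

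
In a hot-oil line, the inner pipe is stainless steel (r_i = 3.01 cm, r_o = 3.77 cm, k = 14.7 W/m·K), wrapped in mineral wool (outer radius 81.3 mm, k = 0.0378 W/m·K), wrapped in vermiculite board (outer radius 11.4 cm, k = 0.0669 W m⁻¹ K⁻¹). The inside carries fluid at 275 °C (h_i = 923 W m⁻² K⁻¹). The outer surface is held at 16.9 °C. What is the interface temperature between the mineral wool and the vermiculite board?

Resistance network (inner→outer):
  R'_conv,in = 1/(2πr h) = 1/(2π·0.0301·923) = 0.005729 m·K/W
  R'_stainless steel = ln(0.0377/0.0301)/(2πk) = 0.2251/(2π·14.7) = 0.002438 m·K/W
  R'_mineral wool = ln(0.0813/0.0377)/(2πk) = 0.7685/(2π·0.0378) = 3.236 m·K/W
  R'_vermiculite board = ln(0.114/0.0813)/(2πk) = 0.3381/(2π·0.0669) = 0.8042 m·K/W
ΣR = 0.005729 + 0.002438 + 3.236 + 0.8042 = 4.048 m·K/W
Q' = ΔT/ΣR = (275 °C − 16.9 °C)/4.048 = 63.76 W/m
From the inner boundary to the mineral wool/vermiculite board interface, ΣR_partial = 3.244 m·K/W.
T_interface = T_in − Q'·ΣR_partial = 275 °C − (63.76)(3.244) = 68.2 °C

T = 68.2 °C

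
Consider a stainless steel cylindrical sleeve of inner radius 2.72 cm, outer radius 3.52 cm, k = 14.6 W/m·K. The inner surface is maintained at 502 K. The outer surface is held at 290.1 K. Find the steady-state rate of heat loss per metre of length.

Q' = 2πk·ΔT/ln(r₂/r₁) = 2π × 14.6 × 211.9 / ln(0.0352/0.0272) = 75400 W/m

Q' = 75400 W/m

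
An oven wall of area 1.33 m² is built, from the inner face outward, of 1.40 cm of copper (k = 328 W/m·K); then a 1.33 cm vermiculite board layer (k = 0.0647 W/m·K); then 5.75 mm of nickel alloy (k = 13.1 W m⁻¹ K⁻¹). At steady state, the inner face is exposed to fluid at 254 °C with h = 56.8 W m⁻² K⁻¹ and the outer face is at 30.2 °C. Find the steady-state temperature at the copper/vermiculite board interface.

T = 236 °C

Series thermal resistances, inner to outer:
  R_conv,in = 1/(hA) = 1/(56.8·1.33) = 0.01324 K/W
  R_copper = L/(kA) = 0.0140/(328·1.33) = 3.209×10^-5 K/W
  R_vermiculite board = L/(kA) = 0.0133/(0.0647·1.33) = 0.1546 K/W
  R_nickel alloy = L/(kA) = 0.00575/(13.1·1.33) = 3.300×10^-4 K/W
ΣR = 0.01324 + 3.209×10^-5 + 0.1546 + 3.300×10^-4 = 0.1682 K/W
Q = ΔT/ΣR = (254 °C − 30.2 °C)/0.1682 = 1331 W
From the inner boundary to the copper/vermiculite board interface, ΣR_partial = 0.01327 K/W.
T_interface = T_in − Q·ΣR_partial = 254 °C − (1331)(0.01327) = 236 °C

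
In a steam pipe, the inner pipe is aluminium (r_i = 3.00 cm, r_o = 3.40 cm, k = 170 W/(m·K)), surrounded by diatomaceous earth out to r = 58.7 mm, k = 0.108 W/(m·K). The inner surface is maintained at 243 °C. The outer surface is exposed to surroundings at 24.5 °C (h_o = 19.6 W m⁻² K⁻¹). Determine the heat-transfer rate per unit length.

Series thermal resistances, inner to outer:
  R'_aluminium = ln(0.0340/0.0300)/(2πk) = 0.1252/(2π·170) = 1.172×10^-4 m·K/W
  R'_diatomaceous earth = ln(0.0587/0.0340)/(2πk) = 0.5461/(2π·0.108) = 0.8047 m·K/W
  R'_conv,out = 1/(2πr h) = 1/(2π·0.0587·19.6) = 0.1383 m·K/W
ΣR = 1.172×10^-4 + 0.8047 + 0.1383 = 0.9431 m·K/W
Q' = ΔT/ΣR = (243 °C − 24.5 °C)/0.9431 = 232 W/m

Q' = 232 W/m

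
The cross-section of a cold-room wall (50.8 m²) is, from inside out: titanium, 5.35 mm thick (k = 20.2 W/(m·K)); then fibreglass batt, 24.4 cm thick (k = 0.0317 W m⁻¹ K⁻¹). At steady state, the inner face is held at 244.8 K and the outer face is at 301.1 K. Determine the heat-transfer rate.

Q = 372 W

Resistance network (inner→outer):
  R_titanium = L/(kA) = 0.00535/(20.2·50.8) = 5.214×10^-6 K/W
  R_fibreglass batt = L/(kA) = 0.244/(0.0317·50.8) = 0.1515 K/W
ΣR = 5.214×10^-6 + 0.1515 = 0.1515 K/W
Q = ΔT/ΣR = (244.8 K − 301.1 K)/0.1515 = -372 W
(Negative Q ⇒ heat flows inward; heat gain = 372 W.)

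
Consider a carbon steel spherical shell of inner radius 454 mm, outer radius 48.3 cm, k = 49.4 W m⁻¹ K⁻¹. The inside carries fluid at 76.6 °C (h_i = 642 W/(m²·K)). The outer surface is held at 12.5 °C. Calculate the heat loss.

Q = 78.7 kW

Series thermal resistances, inner to outer:
  R_conv,in = 1/(4πr²h) = 1/(4π·0.454²·642) = 6.014×10^-4 K/W
  R_carbon steel = (1/0.454 − 1/0.483)/(4πk) = 0.1322/(4π·49.4) = 2.130×10^-4 K/W
ΣR = 6.014×10^-4 + 2.130×10^-4 = 8.144×10^-4 K/W
Q = ΔT/ΣR = (76.6 °C − 12.5 °C)/8.144×10^-4 = 78700 W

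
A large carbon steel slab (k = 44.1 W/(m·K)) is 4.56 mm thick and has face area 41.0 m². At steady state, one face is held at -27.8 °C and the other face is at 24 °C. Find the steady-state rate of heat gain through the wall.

Q = kA·ΔT/L = 44.1 × 41.0 × |-27.8 °C − 24 °C| / 0.00456 = 2.05×10^7 W

Q = 2.05×10^7 W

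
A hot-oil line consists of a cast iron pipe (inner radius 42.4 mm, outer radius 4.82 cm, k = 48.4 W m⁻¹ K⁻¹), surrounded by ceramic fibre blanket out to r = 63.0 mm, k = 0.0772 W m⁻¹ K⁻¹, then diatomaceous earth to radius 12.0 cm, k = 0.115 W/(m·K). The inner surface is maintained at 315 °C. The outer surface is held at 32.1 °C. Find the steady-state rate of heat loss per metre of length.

Treat each layer as a resistance in series:
  R'_cast iron = ln(0.0482/0.0424)/(2πk) = 0.1282/(2π·48.4) = 4.216×10^-4 m·K/W
  R'_ceramic fibre blanket = ln(0.0630/0.0482)/(2πk) = 0.2678/(2π·0.0772) = 0.5520 m·K/W
  R'_diatomaceous earth = ln(0.120/0.0630)/(2πk) = 0.6444/(2π·0.115) = 0.8918 m·K/W
ΣR = 4.216×10^-4 + 0.5520 + 0.8918 = 1.444 m·K/W
Q' = ΔT/ΣR = (315 °C − 32.1 °C)/1.444 = 196 W/m

Q' = 196 W/m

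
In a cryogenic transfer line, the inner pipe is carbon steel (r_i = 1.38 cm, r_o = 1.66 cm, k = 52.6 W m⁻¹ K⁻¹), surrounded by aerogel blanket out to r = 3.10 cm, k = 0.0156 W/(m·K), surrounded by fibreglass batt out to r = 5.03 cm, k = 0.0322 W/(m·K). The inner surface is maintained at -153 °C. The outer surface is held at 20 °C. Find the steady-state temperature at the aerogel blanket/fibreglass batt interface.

T = -27.2 °C

Series thermal resistances, inner to outer:
  R'_carbon steel = ln(0.0166/0.0138)/(2πk) = 0.1847/(2π·52.6) = 5.590×10^-4 m·K/W
  R'_aerogel blanket = ln(0.0310/0.0166)/(2πk) = 0.6246/(2π·0.0156) = 6.372 m·K/W
  R'_fibreglass batt = ln(0.0503/0.0310)/(2πk) = 0.4840/(2π·0.0322) = 2.392 m·K/W
ΣR = 5.590×10^-4 + 6.372 + 2.392 = 8.765 m·K/W
Q' = ΔT/ΣR = (-153 °C − 20 °C)/8.765 = -19.74 W/m
From the inner boundary to the aerogel blanket/fibreglass batt interface, ΣR_partial = 6.373 m·K/W.
T_interface = T_in − Q'·ΣR_partial = -153 °C − (-19.74)(6.373) = -27.2 °C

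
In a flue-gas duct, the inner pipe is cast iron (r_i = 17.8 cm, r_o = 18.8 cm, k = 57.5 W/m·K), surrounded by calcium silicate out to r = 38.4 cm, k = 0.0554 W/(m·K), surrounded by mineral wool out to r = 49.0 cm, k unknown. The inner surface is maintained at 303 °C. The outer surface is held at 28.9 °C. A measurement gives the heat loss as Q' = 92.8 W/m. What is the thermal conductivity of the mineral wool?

ΣR = ΔT/Q' = |303 − 28.9|/92.8 = 2.954 m·K/W
Known resistances:
  R'_cast iron = ln(0.188/0.178)/(2πk) = 0.05466/(2π·57.5) = 1.513×10^-4 m·K/W
  R'_calcium silicate = ln(0.384/0.188)/(2πk) = 0.7142/(2π·0.0554) = 2.052 m·K/W
R_mineral wool = ΣR − ΣR_known = 2.954 − 2.052 = 0.9020 m·K/W
ln(r₂/r₁)/(2πk) = 0.9020 ⇒ k = 0.2438/(2π·0.9020) = 0.0430 W/m·K

k = 0.0430 W/m·K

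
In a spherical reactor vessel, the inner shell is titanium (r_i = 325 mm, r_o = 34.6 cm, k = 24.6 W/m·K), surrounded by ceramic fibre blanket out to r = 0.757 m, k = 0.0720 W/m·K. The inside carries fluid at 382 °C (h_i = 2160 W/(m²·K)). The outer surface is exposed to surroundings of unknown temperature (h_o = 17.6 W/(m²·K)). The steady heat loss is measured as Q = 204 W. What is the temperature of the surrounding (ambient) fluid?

Series resistances:
  R_conv,in = 1/(4πr²h) = 1/(4π·0.325²·2160) = 3.488×10^-4 K/W
  R_titanium = (1/0.325 − 1/0.346)/(4πk) = 0.1867/(4π·24.6) = 6.041×10^-4 K/W
  R_ceramic fibre blanket = (1/0.346 − 1/0.757)/(4πk) = 1.569/(4π·0.0720) = 1.734 K/W
  R_conv,out = 1/(4πr²h) = 1/(4π·0.757²·17.6) = 0.007890 K/W
ΣR = 1.743 K/W
ΔT = Q·ΣR = 204 × 1.743 = 355.6 K
Heat flows outward, so T_out = T_in − ΔT = 382 − 355.6 = 26.4 °C

T_out = 26.4 °C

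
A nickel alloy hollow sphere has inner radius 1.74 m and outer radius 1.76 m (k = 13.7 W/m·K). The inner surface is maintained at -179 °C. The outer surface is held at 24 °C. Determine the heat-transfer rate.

Q = 5.35×10^6 W

Q = 4πk·ΔT/(1/r₁ − 1/r₂) = 4π × 13.7 × 203 / (1/1.74 − 1/1.76) = 5.35×10^6 W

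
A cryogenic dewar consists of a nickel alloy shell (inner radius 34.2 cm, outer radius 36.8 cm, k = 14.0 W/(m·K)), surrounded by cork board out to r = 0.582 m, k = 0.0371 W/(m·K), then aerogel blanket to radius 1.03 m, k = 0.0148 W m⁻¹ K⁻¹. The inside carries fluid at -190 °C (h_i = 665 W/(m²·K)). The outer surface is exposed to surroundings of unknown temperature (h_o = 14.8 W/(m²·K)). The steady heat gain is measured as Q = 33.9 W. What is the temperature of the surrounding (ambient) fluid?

T_out = 19.1 °C

Series resistances:
  R_conv,in = 1/(4πr²h) = 1/(4π·0.342²·665) = 0.001023 K/W
  R_nickel alloy = (1/0.342 − 1/0.368)/(4πk) = 0.2066/(4π·14.0) = 0.001174 K/W
  R_cork board = (1/0.368 − 1/0.582)/(4πk) = 0.9992/(4π·0.0371) = 2.143 K/W
  R_aerogel blanket = (1/0.582 − 1/1.03)/(4πk) = 0.7473/(4π·0.0148) = 4.018 K/W
  R_conv,out = 1/(4πr²h) = 1/(4π·1.03²·14.8) = 0.005068 K/W
ΣR = 6.169 K/W
ΔT = Q·ΣR = 33.9 × 6.169 = 209.1 K
Heat flows inward, so T_out = T_in + ΔT = -190 + 209.1 = 19.1 °C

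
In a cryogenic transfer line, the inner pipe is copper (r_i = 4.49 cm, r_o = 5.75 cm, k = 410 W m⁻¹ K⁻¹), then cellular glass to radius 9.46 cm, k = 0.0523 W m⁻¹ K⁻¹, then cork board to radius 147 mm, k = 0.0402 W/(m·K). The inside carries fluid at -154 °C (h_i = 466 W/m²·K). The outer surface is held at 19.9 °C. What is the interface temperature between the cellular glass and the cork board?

Series thermal resistances, inner to outer:
  R'_conv,in = 1/(2πr h) = 1/(2π·0.0449·466) = 0.007607 m·K/W
  R'_copper = ln(0.0575/0.0449)/(2πk) = 0.2473/(2π·410) = 9.602×10^-5 m·K/W
  R'_cellular glass = ln(0.0946/0.0575)/(2πk) = 0.4979/(2π·0.0523) = 1.515 m·K/W
  R'_cork board = ln(0.147/0.0946)/(2πk) = 0.4408/(2π·0.0402) = 1.745 m·K/W
ΣR = 0.007607 + 9.602×10^-5 + 1.515 + 1.745 = 3.268 m·K/W
Q' = ΔT/ΣR = (-154 °C − 19.9 °C)/3.268 = -53.21 W/m
From the inner boundary to the cellular glass/cork board interface, ΣR_partial = 1.523 m·K/W.
T_interface = T_in − Q'·ΣR_partial = -154 °C − (-53.21)(1.523) = -73.0 °C

T = -73.0 °C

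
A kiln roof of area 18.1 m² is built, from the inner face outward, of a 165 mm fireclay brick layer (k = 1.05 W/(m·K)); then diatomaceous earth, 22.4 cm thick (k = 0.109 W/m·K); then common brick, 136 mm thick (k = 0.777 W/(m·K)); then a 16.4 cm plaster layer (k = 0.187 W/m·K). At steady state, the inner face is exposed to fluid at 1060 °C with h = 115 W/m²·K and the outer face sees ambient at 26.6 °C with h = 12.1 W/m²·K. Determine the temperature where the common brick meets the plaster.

T = 322 °C

Series thermal resistances, inner to outer:
  R_conv,in = 1/(hA) = 1/(115·18.1) = 4.804×10^-4 K/W
  R_fireclay brick = L/(kA) = 0.165/(1.05·18.1) = 0.008682 K/W
  R_diatomaceous earth = L/(kA) = 0.224/(0.109·18.1) = 0.1135 K/W
  R_common brick = L/(kA) = 0.136/(0.777·18.1) = 0.009670 K/W
  R_plaster = L/(kA) = 0.164/(0.187·18.1) = 0.04845 K/W
  R_conv,out = 1/(hA) = 1/(12.1·18.1) = 0.004566 K/W
ΣR = 4.804×10^-4 + 0.008682 + 0.1135 + 0.009670 + 0.04845 + 0.004566 = 0.1853 K/W
Q = ΔT/ΣR = (1060 °C − 26.6 °C)/0.1853 = 5577 W
From the inner boundary to the common brick/plaster interface, ΣR_partial = 0.1323 K/W.
T_interface = T_in − Q·ΣR_partial = 1060 °C − (5577)(0.1323) = 322 °C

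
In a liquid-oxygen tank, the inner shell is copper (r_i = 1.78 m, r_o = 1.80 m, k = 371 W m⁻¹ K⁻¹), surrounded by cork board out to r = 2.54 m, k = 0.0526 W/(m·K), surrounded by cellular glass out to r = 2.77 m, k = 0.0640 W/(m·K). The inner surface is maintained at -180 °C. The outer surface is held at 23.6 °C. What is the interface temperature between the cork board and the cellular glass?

Resistance network (inner→outer):
  R_copper = (1/1.78 − 1/1.80)/(4πk) = 0.006242/(4π·371) = 1.339×10^-6 K/W
  R_cork board = (1/1.80 − 1/2.54)/(4πk) = 0.1619/(4π·0.0526) = 0.2449 K/W
  R_cellular glass = (1/2.54 − 1/2.77)/(4πk) = 0.03269/(4π·0.0640) = 0.04065 K/W
ΣR = 1.339×10^-6 + 0.2449 + 0.04065 = 0.2856 K/W
Q = ΔT/ΣR = (-180 °C − 23.6 °C)/0.2856 = -712.9 W
From the inner boundary to the cork board/cellular glass interface, ΣR_partial = 0.2449 K/W.
T_interface = T_in − Q·ΣR_partial = -180 °C − (-712.9)(0.2449) = -5.4 °C

T = -5.4 °C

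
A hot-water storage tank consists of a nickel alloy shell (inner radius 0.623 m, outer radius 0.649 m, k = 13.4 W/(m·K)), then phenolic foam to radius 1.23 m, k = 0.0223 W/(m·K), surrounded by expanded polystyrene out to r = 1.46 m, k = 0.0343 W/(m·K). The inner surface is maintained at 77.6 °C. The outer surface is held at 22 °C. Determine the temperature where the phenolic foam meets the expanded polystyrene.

T = 27.7 °C

Resistance network (inner→outer):
  R_nickel alloy = (1/0.623 − 1/0.649)/(4πk) = 0.06430/(4π·13.4) = 3.819×10^-4 K/W
  R_phenolic foam = (1/0.649 − 1/1.23)/(4πk) = 0.7278/(4π·0.0223) = 2.597 K/W
  R_expanded polystyrene = (1/1.23 − 1/1.46)/(4πk) = 0.1281/(4π·0.0343) = 0.2971 K/W
ΣR = 3.819×10^-4 + 2.597 + 0.2971 = 2.894 K/W
Q = ΔT/ΣR = (77.6 °C − 22 °C)/2.894 = 19.21 W
From the inner boundary to the phenolic foam/expanded polystyrene interface, ΣR_partial = 2.597 K/W.
T_interface = T_in − Q·ΣR_partial = 77.6 °C − (19.21)(2.597) = 27.7 °C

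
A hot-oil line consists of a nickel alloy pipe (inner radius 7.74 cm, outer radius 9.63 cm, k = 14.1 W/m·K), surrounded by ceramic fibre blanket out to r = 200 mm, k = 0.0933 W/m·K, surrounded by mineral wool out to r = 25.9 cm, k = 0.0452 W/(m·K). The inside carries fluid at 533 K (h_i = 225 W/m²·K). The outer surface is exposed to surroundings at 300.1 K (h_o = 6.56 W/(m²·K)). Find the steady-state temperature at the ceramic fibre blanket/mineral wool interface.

T = 403 K

Treat each layer as a resistance in series:
  R'_conv,in = 1/(2πr h) = 1/(2π·0.0774·225) = 0.009139 m·K/W
  R'_nickel alloy = ln(0.0963/0.0774)/(2πk) = 0.2185/(2π·14.1) = 0.002466 m·K/W
  R'_ceramic fibre blanket = ln(0.200/0.0963)/(2πk) = 0.7308/(2π·0.0933) = 1.247 m·K/W
  R'_mineral wool = ln(0.259/0.200)/(2πk) = 0.2585/(2π·0.0452) = 0.9102 m·K/W
  R'_conv,out = 1/(2πr h) = 1/(2π·0.259·6.56) = 0.09367 m·K/W
ΣR = 0.009139 + 0.002466 + 1.247 + 0.9102 + 0.09367 = 2.262 m·K/W
Q' = ΔT/ΣR = (533 K − 300.1 K)/2.262 = 103.0 W/m
From the inner boundary to the ceramic fibre blanket/mineral wool interface, ΣR_partial = 1.259 m·K/W.
T_interface = T_in − Q'·ΣR_partial = 533 K − (103.0)(1.259) = 403 K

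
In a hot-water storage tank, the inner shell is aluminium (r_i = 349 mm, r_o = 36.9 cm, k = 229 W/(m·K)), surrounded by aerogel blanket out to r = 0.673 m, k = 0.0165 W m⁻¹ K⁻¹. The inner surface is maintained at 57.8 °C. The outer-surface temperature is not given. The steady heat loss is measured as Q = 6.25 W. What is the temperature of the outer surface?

T_out = 20.9 °C

Sum the resistances:
  R_aluminium = (1/0.349 − 1/0.369)/(4πk) = 0.1553/(4π·229) = 5.397×10^-5 K/W
  R_aerogel blanket = (1/0.369 − 1/0.673)/(4πk) = 1.224/(4π·0.0165) = 5.904 K/W
ΣR = 5.904 K/W
ΔT = Q·ΣR = 6.25 × 5.904 = 36.90 K
Heat flows outward, so T_out = T_in − ΔT = 57.8 − 36.90 = 20.9 °C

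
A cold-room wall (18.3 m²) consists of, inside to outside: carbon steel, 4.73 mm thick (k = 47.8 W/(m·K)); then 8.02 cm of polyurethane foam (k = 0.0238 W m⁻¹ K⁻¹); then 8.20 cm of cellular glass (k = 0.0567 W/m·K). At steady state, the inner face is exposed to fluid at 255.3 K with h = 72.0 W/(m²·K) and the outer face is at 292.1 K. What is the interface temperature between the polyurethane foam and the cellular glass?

Resistance network (inner→outer):
  R_conv,in = 1/(hA) = 1/(72.0·18.3) = 7.590×10^-4 K/W
  R_carbon steel = L/(kA) = 0.00473/(47.8·18.3) = 5.407×10^-6 K/W
  R_polyurethane foam = L/(kA) = 0.0802/(0.0238·18.3) = 0.1841 K/W
  R_cellular glass = L/(kA) = 0.0820/(0.0567·18.3) = 0.07903 K/W
ΣR = 7.590×10^-4 + 5.407×10^-6 + 0.1841 + 0.07903 = 0.2639 K/W
Q = ΔT/ΣR = (255.3 K − 292.1 K)/0.2639 = -139.4 W
From the inner boundary to the polyurethane foam/cellular glass interface, ΣR_partial = 0.1849 K/W.
T_interface = T_in − Q·ΣR_partial = 255.3 K − (-139.4)(0.1849) = 281.08 K

T = 281.08 K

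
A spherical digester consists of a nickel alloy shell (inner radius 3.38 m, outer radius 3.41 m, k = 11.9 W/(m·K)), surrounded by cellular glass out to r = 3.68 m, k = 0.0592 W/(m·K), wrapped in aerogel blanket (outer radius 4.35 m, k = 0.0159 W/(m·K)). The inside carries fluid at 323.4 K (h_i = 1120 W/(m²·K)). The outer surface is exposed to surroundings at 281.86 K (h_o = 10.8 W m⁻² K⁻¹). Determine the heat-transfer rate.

Q = 174 W

Series thermal resistances, inner to outer:
  R_conv,in = 1/(4πr²h) = 1/(4π·3.38²·1120) = 6.219×10^-6 K/W
  R_nickel alloy = (1/3.38 − 1/3.41)/(4πk) = 0.002603/(4π·11.9) = 1.741×10^-5 K/W
  R_cellular glass = (1/3.41 − 1/3.68)/(4πk) = 0.02152/(4π·0.0592) = 0.02892 K/W
  R_aerogel blanket = (1/3.68 − 1/4.35)/(4πk) = 0.04185/(4π·0.0159) = 0.2095 K/W
  R_conv,out = 1/(4πr²h) = 1/(4π·4.35²·10.8) = 3.894×10^-4 K/W
ΣR = 6.219×10^-6 + 1.741×10^-5 + 0.02892 + 0.2095 + 3.894×10^-4 = 0.2388 K/W
Q = ΔT/ΣR = (323.4 K − 281.86 K)/0.2388 = 174 W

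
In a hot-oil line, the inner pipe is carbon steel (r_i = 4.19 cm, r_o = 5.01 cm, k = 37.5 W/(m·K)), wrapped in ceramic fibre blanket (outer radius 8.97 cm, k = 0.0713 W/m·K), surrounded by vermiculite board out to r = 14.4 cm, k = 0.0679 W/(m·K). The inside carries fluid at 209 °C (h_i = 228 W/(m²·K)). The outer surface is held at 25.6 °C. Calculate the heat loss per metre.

Series thermal resistances, inner to outer:
  R'_conv,in = 1/(2πr h) = 1/(2π·0.0419·228) = 0.01666 m·K/W
  R'_carbon steel = ln(0.0501/0.0419)/(2πk) = 0.1787/(2π·37.5) = 7.586×10^-4 m·K/W
  R'_ceramic fibre blanket = ln(0.0897/0.0501)/(2πk) = 0.5824/(2π·0.0713) = 1.300 m·K/W
  R'_vermiculite board = ln(0.144/0.0897)/(2πk) = 0.4733/(2π·0.0679) = 1.109 m·K/W
ΣR = 0.01666 + 7.586×10^-4 + 1.300 + 1.109 = 2.426 m·K/W
Q' = ΔT/ΣR = (209 °C − 25.6 °C)/2.426 = 75.6 W/m

Q' = 75.6 W/m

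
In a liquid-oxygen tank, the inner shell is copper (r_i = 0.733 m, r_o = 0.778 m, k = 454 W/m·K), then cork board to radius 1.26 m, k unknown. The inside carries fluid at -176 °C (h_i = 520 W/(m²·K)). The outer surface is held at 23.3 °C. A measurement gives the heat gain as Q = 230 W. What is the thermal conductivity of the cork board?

k = 0.0452 W/m·K

ΣR = ΔT/Q = |-176 − 23.3|/230 = 0.8665 K/W
Known resistances:
  R_conv,in = 1/(4πr²h) = 1/(4π·0.733²·520) = 2.848×10^-4 K/W
  R_copper = (1/0.733 − 1/0.778)/(4πk) = 0.07891/(4π·454) = 1.383×10^-5 K/W
R_cork board = ΣR − ΣR_known = 0.8665 − 2.986×10^-4 = 0.8662 K/W
(1/r₁−1/r₂)/(4πk) = 0.8662 ⇒ k = 0.4917/(4π·0.8662) = 0.0452 W/m·K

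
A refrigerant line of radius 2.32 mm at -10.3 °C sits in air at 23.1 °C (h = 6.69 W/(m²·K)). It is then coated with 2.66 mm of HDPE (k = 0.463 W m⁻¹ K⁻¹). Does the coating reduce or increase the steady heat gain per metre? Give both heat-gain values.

increases: 3.26 → 6.63 W/m

Critical radius for a cylinder: r_cr = k/h = 0.0692 m = 6.92 cm.
Outer radius after coating: r₂ = 0.00232 + 0.00266 = 0.00498 m.
Since r₁ < r_cr and r₂ ≤ r_cr, the coating moves toward the maximum at r_cr — heat gain rises.
Bare: R = 1/(2πr₁h) = 10.25 m·K/W; Q = 33.4/10.25 = 3.26 W/m.
Coated: R = R_cond + R_conv = 5.040 m·K/W; Q = 33.4/5.040 = 6.63 W/m.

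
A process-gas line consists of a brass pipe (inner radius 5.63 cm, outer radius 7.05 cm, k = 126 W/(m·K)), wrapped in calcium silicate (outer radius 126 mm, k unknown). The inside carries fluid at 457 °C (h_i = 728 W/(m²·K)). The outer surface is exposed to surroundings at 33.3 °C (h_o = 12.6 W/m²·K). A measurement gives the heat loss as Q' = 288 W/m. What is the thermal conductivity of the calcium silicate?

k = 0.0676 W/m·K

ΣR = ΔT/Q' = |457 − 33.3|/288 = 1.471 m·K/W
Known resistances:
  R'_conv,in = 1/(2πr h) = 1/(2π·0.0563·728) = 0.003883 m·K/W
  R'_brass = ln(0.0705/0.0563)/(2πk) = 0.2249/(2π·126) = 2.841×10^-4 m·K/W
  R'_conv,out = 1/(2πr h) = 1/(2π·0.126·12.6) = 0.1002 m·K/W
R_calcium silicate = ΣR − ΣR_known = 1.471 − 0.1044 = 1.367 m·K/W
ln(r₂/r₁)/(2πk) = 1.367 ⇒ k = 0.5807/(2π·1.367) = 0.0676 W/m·K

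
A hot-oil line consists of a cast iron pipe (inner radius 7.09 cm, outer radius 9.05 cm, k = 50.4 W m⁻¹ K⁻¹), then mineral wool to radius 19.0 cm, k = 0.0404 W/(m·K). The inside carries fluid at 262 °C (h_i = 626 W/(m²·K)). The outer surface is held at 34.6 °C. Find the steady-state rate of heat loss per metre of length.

Treat each layer as a resistance in series:
  R'_conv,in = 1/(2πr h) = 1/(2π·0.0709·626) = 0.003586 m·K/W
  R'_cast iron = ln(0.0905/0.0709)/(2πk) = 0.2441/(2π·50.4) = 7.708×10^-4 m·K/W
  R'_mineral wool = ln(0.190/0.0905)/(2πk) = 0.7417/(2π·0.0404) = 2.922 m·K/W
ΣR = 0.003586 + 7.708×10^-4 + 2.922 = 2.926 m·K/W
Q' = ΔT/ΣR = (262 °C − 34.6 °C)/2.926 = 77.7 W/m

Q' = 77.7 W/m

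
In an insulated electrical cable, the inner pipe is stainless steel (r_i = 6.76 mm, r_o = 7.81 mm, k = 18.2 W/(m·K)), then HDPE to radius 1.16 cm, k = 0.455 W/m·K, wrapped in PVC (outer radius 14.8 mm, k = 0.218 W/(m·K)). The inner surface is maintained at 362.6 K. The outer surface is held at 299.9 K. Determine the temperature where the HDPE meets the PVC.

T = 335.0 K

Resistance network (inner→outer):
  R'_stainless steel = ln(0.00781/0.00676)/(2πk) = 0.1444/(2π·18.2) = 0.001263 m·K/W
  R'_HDPE = ln(0.0116/0.00781)/(2πk) = 0.3956/(2π·0.455) = 0.1384 m·K/W
  R'_PVC = ln(0.0148/0.0116)/(2πk) = 0.2436/(2π·0.218) = 0.1779 m·K/W
ΣR = 0.001263 + 0.1384 + 0.1779 = 0.3176 m·K/W
Q' = ΔT/ΣR = (362.6 K − 299.9 K)/0.3176 = 197.4 W/m
From the inner boundary to the HDPE/PVC interface, ΣR_partial = 0.1397 m·K/W.
T_interface = T_in − Q'·ΣR_partial = 362.6 K − (197.4)(0.1397) = 335.0 K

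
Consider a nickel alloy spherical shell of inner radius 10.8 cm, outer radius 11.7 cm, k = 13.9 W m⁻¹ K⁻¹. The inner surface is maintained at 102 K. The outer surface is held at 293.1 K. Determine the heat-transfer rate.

Q = 46.9 kW

Q = 4πk·ΔT/(1/r₁ − 1/r₂) = 4π × 13.9 × 191.1 / (1/0.108 − 1/0.117) = 46900 W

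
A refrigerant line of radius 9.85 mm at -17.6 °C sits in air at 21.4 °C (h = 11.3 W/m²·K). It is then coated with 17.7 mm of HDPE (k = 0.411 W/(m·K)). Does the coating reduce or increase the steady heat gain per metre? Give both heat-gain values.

increases: 27.3 → 42.9 W/m

Critical radius for a cylinder: r_cr = k/h = 0.0364 m = 3.64 cm.
Outer radius after coating: r₂ = 0.00985 + 0.0177 = 0.02755 m.
Since r₁ < r_cr and r₂ ≤ r_cr, the coating moves toward the maximum at r_cr — heat gain rises.
Bare: R = 1/(2πr₁h) = 1.430 m·K/W; Q = 39/1.430 = 27.3 W/m.
Coated: R = R_cond + R_conv = 0.9095 m·K/W; Q = 39/0.9095 = 42.9 W/m.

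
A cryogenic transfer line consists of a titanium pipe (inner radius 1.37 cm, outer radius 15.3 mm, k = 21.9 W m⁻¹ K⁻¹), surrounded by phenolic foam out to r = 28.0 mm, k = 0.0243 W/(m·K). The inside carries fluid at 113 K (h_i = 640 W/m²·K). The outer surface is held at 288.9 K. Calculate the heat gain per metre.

Q' = 44.2 W/m

Series thermal resistances, inner to outer:
  R'_conv,in = 1/(2πr h) = 1/(2π·0.0137·640) = 0.01815 m·K/W
  R'_titanium = ln(0.0153/0.0137)/(2πk) = 0.1105/(2π·21.9) = 8.027×10^-4 m·K/W
  R'_phenolic foam = ln(0.0280/0.0153)/(2πk) = 0.6044/(2π·0.0243) = 3.958 m·K/W
ΣR = 0.01815 + 8.027×10^-4 + 3.958 = 3.977 m·K/W
Q' = ΔT/ΣR = (113 K − 288.9 K)/3.977 = -44.2 W/m
(Negative Q' ⇒ heat flows inward; heat gain = 44.2 W/m.)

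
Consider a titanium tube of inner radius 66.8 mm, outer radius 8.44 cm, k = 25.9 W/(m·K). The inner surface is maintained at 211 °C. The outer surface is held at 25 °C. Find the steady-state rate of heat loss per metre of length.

Q' = 129 kW/m

Q' = 2πk·ΔT/ln(r₂/r₁) = 2π × 25.9 × 186 / ln(0.0844/0.0668) = 1.29×10^5 W/m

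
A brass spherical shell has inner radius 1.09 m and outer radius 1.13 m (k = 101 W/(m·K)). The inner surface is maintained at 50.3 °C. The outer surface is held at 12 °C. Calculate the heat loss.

Q = 4πk·ΔT/(1/r₁ − 1/r₂) = 4π × 101 × 38.3 / (1/1.09 − 1/1.13) = 1.50×10^6 W

Q = 1.50×10^6 W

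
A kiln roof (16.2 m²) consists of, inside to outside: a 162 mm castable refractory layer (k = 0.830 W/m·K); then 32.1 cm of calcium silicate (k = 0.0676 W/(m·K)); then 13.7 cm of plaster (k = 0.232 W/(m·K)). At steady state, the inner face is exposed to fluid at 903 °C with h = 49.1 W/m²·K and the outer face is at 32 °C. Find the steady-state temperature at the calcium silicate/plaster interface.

Series thermal resistances, inner to outer:
  R_conv,in = 1/(hA) = 1/(49.1·16.2) = 0.001257 K/W
  R_castable refractory = L/(kA) = 0.162/(0.830·16.2) = 0.01205 K/W
  R_calcium silicate = L/(kA) = 0.321/(0.0676·16.2) = 0.2931 K/W
  R_plaster = L/(kA) = 0.137/(0.232·16.2) = 0.03645 K/W
ΣR = 0.001257 + 0.01205 + 0.2931 + 0.03645 = 0.3429 K/W
Q = ΔT/ΣR = (903 °C − 32 °C)/0.3429 = 2540 W
From the inner boundary to the calcium silicate/plaster interface, ΣR_partial = 0.3064 K/W.
T_interface = T_in − Q·ΣR_partial = 903 °C − (2540)(0.3064) = 125 °C

T = 125 °C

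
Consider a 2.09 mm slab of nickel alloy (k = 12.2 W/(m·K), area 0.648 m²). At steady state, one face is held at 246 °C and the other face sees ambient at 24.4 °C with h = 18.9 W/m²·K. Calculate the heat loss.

Q = 2.71 kW

Series thermal resistances, inner to outer:
  R_nickel alloy = L/(kA) = 0.00209/(12.2·0.648) = 2.644×10^-4 K/W
  R_conv,out = 1/(hA) = 1/(18.9·0.648) = 0.08165 K/W
ΣR = 2.644×10^-4 + 0.08165 = 0.08191 K/W
Q = ΔT/ΣR = (246 °C − 24.4 °C)/0.08191 = 2710 W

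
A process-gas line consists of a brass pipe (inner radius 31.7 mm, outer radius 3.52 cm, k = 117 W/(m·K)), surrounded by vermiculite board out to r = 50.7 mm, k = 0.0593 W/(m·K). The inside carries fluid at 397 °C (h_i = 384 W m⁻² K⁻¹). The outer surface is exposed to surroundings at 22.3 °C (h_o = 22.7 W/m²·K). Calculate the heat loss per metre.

Q' = 331 W/m

Resistance network (inner→outer):
  R'_conv,in = 1/(2πr h) = 1/(2π·0.0317·384) = 0.01307 m·K/W
  R'_brass = ln(0.0352/0.0317)/(2πk) = 0.1047/(2π·117) = 1.425×10^-4 m·K/W
  R'_vermiculite board = ln(0.0507/0.0352)/(2πk) = 0.3649/(2π·0.0593) = 0.9793 m·K/W
  R'_conv,out = 1/(2πr h) = 1/(2π·0.0507·22.7) = 0.1383 m·K/W
ΣR = 0.01307 + 1.425×10^-4 + 0.9793 + 0.1383 = 1.131 m·K/W
Q' = ΔT/ΣR = (397 °C − 22.3 °C)/1.131 = 331 W/m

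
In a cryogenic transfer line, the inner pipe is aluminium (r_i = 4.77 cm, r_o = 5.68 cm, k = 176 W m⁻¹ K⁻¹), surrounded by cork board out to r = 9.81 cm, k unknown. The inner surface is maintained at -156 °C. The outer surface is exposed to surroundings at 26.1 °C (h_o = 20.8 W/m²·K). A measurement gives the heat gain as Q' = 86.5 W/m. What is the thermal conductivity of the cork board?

ΣR = ΔT/Q' = |-156 − 26.1|/86.5 = 2.105 m·K/W
Known resistances:
  R'_aluminium = ln(0.0568/0.0477)/(2πk) = 0.1746/(2π·176) = 1.579×10^-4 m·K/W
  R'_conv,out = 1/(2πr h) = 1/(2π·0.0981·20.8) = 0.07800 m·K/W
R_cork board = ΣR − ΣR_known = 2.105 − 0.07816 = 2.027 m·K/W
ln(r₂/r₁)/(2πk) = 2.027 ⇒ k = 0.5465/(2π·2.027) = 0.0429 W/m·K

k = 0.0429 W/m·K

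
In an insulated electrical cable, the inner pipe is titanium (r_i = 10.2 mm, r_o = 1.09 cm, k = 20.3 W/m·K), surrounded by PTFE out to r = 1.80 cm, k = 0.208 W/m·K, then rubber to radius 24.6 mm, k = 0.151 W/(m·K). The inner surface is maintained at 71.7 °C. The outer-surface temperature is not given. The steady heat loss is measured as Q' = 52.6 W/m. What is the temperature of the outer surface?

Sum the resistances:
  R'_titanium = ln(0.0109/0.0102)/(2πk) = 0.06638/(2π·20.3) = 5.204×10^-4 m·K/W
  R'_PTFE = ln(0.0180/0.0109)/(2πk) = 0.5016/(2π·0.208) = 0.3838 m·K/W
  R'_rubber = ln(0.0246/0.0180)/(2πk) = 0.3124/(2π·0.151) = 0.3292 m·K/W
ΣR = 0.7136 m·K/W
ΔT = Q'·ΣR = 52.6 × 0.7136 = 37.54 K
Heat flows outward, so T_out = T_in − ΔT = 71.7 − 37.54 = 34.2 °C

T_out = 34.2 °C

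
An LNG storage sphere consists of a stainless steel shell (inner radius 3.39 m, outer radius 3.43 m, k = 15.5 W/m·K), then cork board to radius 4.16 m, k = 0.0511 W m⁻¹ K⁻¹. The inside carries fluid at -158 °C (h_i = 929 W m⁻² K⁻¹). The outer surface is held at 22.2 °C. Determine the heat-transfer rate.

Q = 2260 W

Series thermal resistances, inner to outer:
  R_conv,in = 1/(4πr²h) = 1/(4π·3.39²·929) = 7.454×10^-6 K/W
  R_stainless steel = (1/3.39 − 1/3.43)/(4πk) = 0.003440/(4π·15.5) = 1.766×10^-5 K/W
  R_cork board = (1/3.43 − 1/4.16)/(4πk) = 0.05116/(4π·0.0511) = 0.07967 K/W
ΣR = 7.454×10^-6 + 1.766×10^-5 + 0.07967 = 0.07970 K/W
Q = ΔT/ΣR = (-158 °C − 22.2 °C)/0.07970 = -2260 W
(Negative Q ⇒ heat flows inward; heat gain = 2260 W.)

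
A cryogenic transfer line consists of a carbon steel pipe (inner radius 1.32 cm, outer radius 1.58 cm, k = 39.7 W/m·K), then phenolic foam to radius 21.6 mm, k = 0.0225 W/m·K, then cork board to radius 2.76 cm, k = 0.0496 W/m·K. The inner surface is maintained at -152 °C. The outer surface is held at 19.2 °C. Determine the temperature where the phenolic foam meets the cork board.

Resistance network (inner→outer):
  R'_carbon steel = ln(0.0158/0.0132)/(2πk) = 0.1798/(2π·39.7) = 7.208×10^-4 m·K/W
  R'_phenolic foam = ln(0.0216/0.0158)/(2πk) = 0.3127/(2π·0.0225) = 2.212 m·K/W
  R'_cork board = ln(0.0276/0.0216)/(2πk) = 0.2451/(2π·0.0496) = 0.7865 m·K/W
ΣR = 7.208×10^-4 + 2.212 + 0.7865 = 2.999 m·K/W
Q' = ΔT/ΣR = (-152 °C − 19.2 °C)/2.999 = -57.09 W/m
From the inner boundary to the phenolic foam/cork board interface, ΣR_partial = 2.213 m·K/W.
T_interface = T_in − Q'·ΣR_partial = -152 °C − (-57.09)(2.213) = -25.7 °C

T = -25.7 °C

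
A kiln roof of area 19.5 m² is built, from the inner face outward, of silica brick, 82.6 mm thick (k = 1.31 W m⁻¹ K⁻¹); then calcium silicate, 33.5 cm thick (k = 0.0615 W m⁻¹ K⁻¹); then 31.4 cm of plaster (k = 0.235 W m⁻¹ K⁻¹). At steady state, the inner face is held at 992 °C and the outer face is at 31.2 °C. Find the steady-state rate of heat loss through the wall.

Treat each layer as a resistance in series:
  R_silica brick = L/(kA) = 0.0826/(1.31·19.5) = 0.003234 K/W
  R_calcium silicate = L/(kA) = 0.335/(0.0615·19.5) = 0.2793 K/W
  R_plaster = L/(kA) = 0.314/(0.235·19.5) = 0.06852 K/W
ΣR = 0.003234 + 0.2793 + 0.06852 = 0.3511 K/W
Q = ΔT/ΣR = (992 °C − 31.2 °C)/0.3511 = 2740 W

Q = 2.74 kW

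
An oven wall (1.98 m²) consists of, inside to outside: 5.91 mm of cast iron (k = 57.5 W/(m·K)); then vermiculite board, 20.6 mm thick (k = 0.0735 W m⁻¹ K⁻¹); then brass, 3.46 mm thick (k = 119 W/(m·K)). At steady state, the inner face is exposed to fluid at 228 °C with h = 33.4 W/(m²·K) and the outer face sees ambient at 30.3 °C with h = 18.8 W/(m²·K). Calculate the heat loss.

Resistance network (inner→outer):
  R_conv,in = 1/(hA) = 1/(33.4·1.98) = 0.01512 K/W
  R_cast iron = L/(kA) = 0.00591/(57.5·1.98) = 5.191×10^-5 K/W
  R_vermiculite board = L/(kA) = 0.0206/(0.0735·1.98) = 0.1416 K/W
  R_brass = L/(kA) = 0.00346/(119·1.98) = 1.468×10^-5 K/W
  R_conv,out = 1/(hA) = 1/(18.8·1.98) = 0.02686 K/W
ΣR = 0.01512 + 5.191×10^-5 + 0.1416 + 1.468×10^-5 + 0.02686 = 0.1836 K/W
Q = ΔT/ΣR = (228 °C − 30.3 °C)/0.1836 = 1080 W

Q = 1080 W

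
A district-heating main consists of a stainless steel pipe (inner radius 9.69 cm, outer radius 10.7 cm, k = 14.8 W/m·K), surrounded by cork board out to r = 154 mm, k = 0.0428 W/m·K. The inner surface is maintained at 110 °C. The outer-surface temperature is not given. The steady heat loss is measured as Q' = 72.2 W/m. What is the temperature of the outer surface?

T_out = 12.2 °C

Sum the resistances:
  R'_stainless steel = ln(0.107/0.0969)/(2πk) = 0.09915/(2π·14.8) = 0.001066 m·K/W
  R'_cork board = ln(0.154/0.107)/(2πk) = 0.3641/(2π·0.0428) = 1.354 m·K/W
ΣR = 1.355 m·K/W
ΔT = Q'·ΣR = 72.2 × 1.355 = 97.83 K
Heat flows outward, so T_out = T_in − ΔT = 110 − 97.83 = 12.2 °C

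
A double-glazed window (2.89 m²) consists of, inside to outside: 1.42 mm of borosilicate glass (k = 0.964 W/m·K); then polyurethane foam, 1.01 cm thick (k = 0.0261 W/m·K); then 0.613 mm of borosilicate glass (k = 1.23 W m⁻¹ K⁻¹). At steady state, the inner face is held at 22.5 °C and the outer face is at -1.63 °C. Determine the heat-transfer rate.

Q = 179 W

Treat each layer as a resistance in series:
  R_borosilicate glass = L/(kA) = 0.00142/(0.964·2.89) = 5.097×10^-4 K/W
  R_polyurethane foam = L/(kA) = 0.0101/(0.0261·2.89) = 0.1339 K/W
  R_borosilicate glass = L/(kA) = 6.13×10^-4/(1.23·2.89) = 1.724×10^-4 K/W
ΣR = 5.097×10^-4 + 0.1339 + 1.724×10^-4 = 0.1346 K/W
Q = ΔT/ΣR = (22.5 °C − -1.63 °C)/0.1346 = 179 W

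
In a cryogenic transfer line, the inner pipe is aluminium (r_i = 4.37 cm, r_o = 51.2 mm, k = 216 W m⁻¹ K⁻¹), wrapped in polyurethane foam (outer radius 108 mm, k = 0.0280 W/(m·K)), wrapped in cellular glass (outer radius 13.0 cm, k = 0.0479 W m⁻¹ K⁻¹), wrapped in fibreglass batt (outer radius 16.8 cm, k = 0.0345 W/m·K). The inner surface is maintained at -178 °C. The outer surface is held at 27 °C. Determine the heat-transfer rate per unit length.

Q' = 33.9 W/m

Series thermal resistances, inner to outer:
  R'_aluminium = ln(0.0512/0.0437)/(2πk) = 0.1584/(2π·216) = 1.167×10^-4 m·K/W
  R'_polyurethane foam = ln(0.108/0.0512)/(2πk) = 0.7464/(2π·0.0280) = 4.243 m·K/W
  R'_cellular glass = ln(0.130/0.108)/(2πk) = 0.1854/(2π·0.0479) = 0.6160 m·K/W
  R'_fibreglass batt = ln(0.168/0.130)/(2πk) = 0.2564/(2π·0.0345) = 1.183 m·K/W
ΣR = 1.167×10^-4 + 4.243 + 0.6160 + 1.183 = 6.042 m·K/W
Q' = ΔT/ΣR = (-178 °C − 27 °C)/6.042 = -33.9 W/m
(Negative Q' ⇒ heat flows inward; heat gain = 33.9 W/m.)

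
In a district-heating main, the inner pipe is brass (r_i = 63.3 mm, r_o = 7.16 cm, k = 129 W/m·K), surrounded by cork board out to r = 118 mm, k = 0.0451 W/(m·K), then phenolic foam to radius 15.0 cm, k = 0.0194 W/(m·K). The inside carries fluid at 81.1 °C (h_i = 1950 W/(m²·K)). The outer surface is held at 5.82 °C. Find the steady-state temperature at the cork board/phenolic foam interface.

T = 45.5 °C

Series thermal resistances, inner to outer:
  R'_conv,in = 1/(2πr h) = 1/(2π·0.0633·1950) = 0.001289 m·K/W
  R'_brass = ln(0.0716/0.0633)/(2πk) = 0.1232/(2π·129) = 1.520×10^-4 m·K/W
  R'_cork board = ln(0.118/0.0716)/(2πk) = 0.4996/(2π·0.0451) = 1.763 m·K/W
  R'_phenolic foam = ln(0.150/0.118)/(2πk) = 0.2400/(2π·0.0194) = 1.969 m·K/W
ΣR = 0.001289 + 1.520×10^-4 + 1.763 + 1.969 = 3.733 m·K/W
Q' = ΔT/ΣR = (81.1 °C − 5.82 °C)/3.733 = 20.17 W/m
From the inner boundary to the cork board/phenolic foam interface, ΣR_partial = 1.764 m·K/W.
T_interface = T_in − Q'·ΣR_partial = 81.1 °C − (20.17)(1.764) = 45.5 °C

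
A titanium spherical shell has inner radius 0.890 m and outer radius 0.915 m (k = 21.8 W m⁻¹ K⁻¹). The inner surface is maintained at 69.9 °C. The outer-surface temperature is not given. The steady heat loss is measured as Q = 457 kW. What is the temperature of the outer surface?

Series resistances:
  R_titanium = (1/0.890 − 1/0.915)/(4πk) = 0.03070/(4π·21.8) = 1.121×10^-4 K/W
ΣR = 1.121×10^-4 K/W
ΔT = Q·ΣR = 4.57×10^5 × 1.121×10^-4 = 51.23 K
Heat flows outward, so T_out = T_in − ΔT = 69.9 − 51.23 = 18.7 °C

T_out = 18.7 °C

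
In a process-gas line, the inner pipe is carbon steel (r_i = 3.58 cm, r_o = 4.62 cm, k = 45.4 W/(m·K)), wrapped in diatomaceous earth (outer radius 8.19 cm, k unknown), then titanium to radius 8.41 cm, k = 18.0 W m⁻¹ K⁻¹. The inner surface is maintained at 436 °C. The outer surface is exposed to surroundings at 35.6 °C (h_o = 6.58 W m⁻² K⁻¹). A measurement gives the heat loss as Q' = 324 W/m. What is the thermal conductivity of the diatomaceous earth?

ΣR = ΔT/Q' = |436 − 35.6|/324 = 1.236 m·K/W
Known resistances:
  R'_carbon steel = ln(0.0462/0.0358)/(2πk) = 0.2550/(2π·45.4) = 8.940×10^-4 m·K/W
  R'_titanium = ln(0.0841/0.0819)/(2πk) = 0.02651/(2π·18.0) = 2.344×10^-4 m·K/W
  R'_conv,out = 1/(2πr h) = 1/(2π·0.0841·6.58) = 0.2876 m·K/W
R_diatomaceous earth = ΣR − ΣR_known = 1.236 − 0.2887 = 0.9473 m·K/W
ln(r₂/r₁)/(2πk) = 0.9473 ⇒ k = 0.5725/(2π·0.9473) = 0.0962 W/m·K

k = 0.0962 W/m·K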